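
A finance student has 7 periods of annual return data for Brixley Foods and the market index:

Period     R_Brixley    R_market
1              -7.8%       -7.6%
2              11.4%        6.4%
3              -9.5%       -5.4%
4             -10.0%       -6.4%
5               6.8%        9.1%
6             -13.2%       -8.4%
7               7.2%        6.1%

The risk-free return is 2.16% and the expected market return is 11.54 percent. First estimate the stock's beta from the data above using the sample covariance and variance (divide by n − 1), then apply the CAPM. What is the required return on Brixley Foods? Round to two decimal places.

Mean R_i = (-7.8 + 11.4 − 9.5 − 10.0 + 6.8 − 13.2 + 7.2) / 7 = -2.1571%
Mean R_m = (-7.6 + 6.4 − 5.4 − 6.4 + 9.1 − 8.4 + 6.1) / 7 = -0.8857%
Σ(R_i − R̄_i)(R_m − R̄_m) = 450.8457  ⇒  Cov = 450.8457 / 6 = 75.1410
Σ(R_m − R̄_m)² = 353.9286  ⇒  Var(R_m) = 353.9286 / 6 = 58.9881
β = Cov / Var(R_m) = 75.1410 / 58.9881 = 1.2738
MRP = 11.54% − 2.16% = 9.38%
E(R) = R_f + β × MRP = 2.16% + 1.2738 × 9.38% = 14.11%

14.11%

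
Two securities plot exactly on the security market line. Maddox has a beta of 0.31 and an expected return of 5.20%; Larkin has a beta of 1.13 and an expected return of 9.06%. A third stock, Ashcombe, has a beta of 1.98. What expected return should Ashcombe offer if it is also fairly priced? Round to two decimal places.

13.06%

MRP (SML slope) = (9.06% − 5.20%) / (1.13 − 0.31) = 3.86% / 0.82 = 4.7073%
R_f (intercept) = 5.20% − 0.31 × 4.7073% = 3.7407%
E(R_Ashcombe) = R_f + β × MRP = 3.7407% + 1.98 × 4.7073% = 13.06%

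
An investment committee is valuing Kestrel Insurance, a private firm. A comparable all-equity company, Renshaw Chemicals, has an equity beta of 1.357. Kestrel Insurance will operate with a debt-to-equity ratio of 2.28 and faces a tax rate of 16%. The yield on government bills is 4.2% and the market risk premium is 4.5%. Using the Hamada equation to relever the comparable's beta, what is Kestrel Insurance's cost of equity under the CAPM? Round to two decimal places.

22.00%

β_L = β_U × [1 + (1 − t)(D/E)] = 1.357 × [1 + (1 − 0.16) × 2.28]
    = 1.357 × [1 + 0.84 × 2.28] = 1.357 × 2.9152 = 3.9559
E(R) = R_f + β_L × MRP = 4.2% + 3.9559 × 4.5% = 22.00%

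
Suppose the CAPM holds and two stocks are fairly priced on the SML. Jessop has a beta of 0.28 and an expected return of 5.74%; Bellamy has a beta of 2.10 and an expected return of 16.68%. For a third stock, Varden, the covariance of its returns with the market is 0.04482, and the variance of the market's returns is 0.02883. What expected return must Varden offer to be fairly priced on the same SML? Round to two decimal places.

MRP = (16.68% − 5.74%) / (2.10 − 0.28) = 6.0110%
R_f = 5.74% − 0.28 × 6.0110% = 4.0569%
β_Varden = Cov / Var(R_m) = 0.04482 / 0.02883 = 1.5546
E(R_Varden) = R_f + β × MRP = 4.0569% + 1.5546 × 6.0110% = 13.40%

13.40%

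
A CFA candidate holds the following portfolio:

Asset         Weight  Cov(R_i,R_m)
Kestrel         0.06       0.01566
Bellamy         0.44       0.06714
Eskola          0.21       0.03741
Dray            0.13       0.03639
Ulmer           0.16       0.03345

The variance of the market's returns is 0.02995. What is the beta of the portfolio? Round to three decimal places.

β_Kestrel = 0.01566 / 0.02995 = 0.5229
β_Bellamy = 0.06714 / 0.02995 = 2.2417
β_Eskola = 0.03741 / 0.02995 = 1.2491
β_Dray = 0.03639 / 0.02995 = 1.2150
β_Ulmer = 0.03345 / 0.02995 = 1.1169
β_P = Σ w_i β_i = 0.06×0.5229 + 0.44×2.2417 + 0.21×1.2491 + 0.13×1.2150 + 0.16×1.1169 = 1.6167

1.617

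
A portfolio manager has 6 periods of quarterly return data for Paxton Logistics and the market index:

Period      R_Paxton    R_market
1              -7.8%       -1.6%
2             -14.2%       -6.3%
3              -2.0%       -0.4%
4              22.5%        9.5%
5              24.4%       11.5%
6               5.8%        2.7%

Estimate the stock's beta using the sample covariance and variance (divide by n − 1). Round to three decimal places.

Mean R_i = (-7.8 − 14.2 − 2.0 + 22.5 + 24.4 + 5.8) / 6 = 4.7833%
Mean R_m = (-1.6 − 6.3 − 0.4 + 9.5 + 11.5 + 2.7) / 6 = 2.5667%
Σ(R_i − R̄_i)(R_m − R̄_m) = 539.0867  ⇒  Cov = 539.0867 / 5 = 107.8173
Σ(R_m − R̄_m)² = 232.6733  ⇒  Var(R_m) = 232.6733 / 5 = 46.5347
β = Cov / Var(R_m) = 107.8173 / 46.5347 = 2.3169

2.317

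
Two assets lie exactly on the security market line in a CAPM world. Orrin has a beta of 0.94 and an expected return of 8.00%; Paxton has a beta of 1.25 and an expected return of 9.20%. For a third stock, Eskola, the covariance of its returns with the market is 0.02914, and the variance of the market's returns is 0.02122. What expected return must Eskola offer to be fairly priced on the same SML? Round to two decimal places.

MRP = (9.20% − 8.00%) / (1.25 − 0.94) = 3.8710%
R_f = 8.00% − 0.94 × 3.8710% = 4.3613%
β_Eskola = Cov / Var(R_m) = 0.02914 / 0.02122 = 1.3732
E(R_Eskola) = R_f + β × MRP = 4.3613% + 1.3732 × 3.8710% = 9.68%

9.68%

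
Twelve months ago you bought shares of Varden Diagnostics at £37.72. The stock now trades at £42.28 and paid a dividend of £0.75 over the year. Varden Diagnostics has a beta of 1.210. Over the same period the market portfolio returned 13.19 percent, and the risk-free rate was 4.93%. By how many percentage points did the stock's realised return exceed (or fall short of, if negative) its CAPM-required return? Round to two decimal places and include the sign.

Realised HPR = (P1 + D1 − P0) / P0 = (42.28 + 0.75 − 37.72) / 37.72 = 5.31 / 37.72 = 14.0774%
MRP = 13.19% − 4.93% = 8.26%
CAPM required = R_f + β·MRP = 4.93% + 1.210 × 8.26% = 14.92460%
α = realised − required = 14.0774% − 14.92460% = -0.85%

-0.85%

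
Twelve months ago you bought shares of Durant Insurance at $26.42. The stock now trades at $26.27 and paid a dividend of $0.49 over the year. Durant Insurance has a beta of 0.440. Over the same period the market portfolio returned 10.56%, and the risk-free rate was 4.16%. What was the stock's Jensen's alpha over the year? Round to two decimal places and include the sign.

-5.69%

Realised HPR = (P1 + D1 − P0) / P0 = (26.27 + 0.49 − 26.42) / 26.42 = 0.34 / 26.42 = 1.2869%
MRP = 10.56% − 4.16% = 6.40%
CAPM required = R_f + β·MRP = 4.16% + 0.440 × 6.40% = 6.97600%
α = realised − required = 1.2869% − 6.97600% = -5.69%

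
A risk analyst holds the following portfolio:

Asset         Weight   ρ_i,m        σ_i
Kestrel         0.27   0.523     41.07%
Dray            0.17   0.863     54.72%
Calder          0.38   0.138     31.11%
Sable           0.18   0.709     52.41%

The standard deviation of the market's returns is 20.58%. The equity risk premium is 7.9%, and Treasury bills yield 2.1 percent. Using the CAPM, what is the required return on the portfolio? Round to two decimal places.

10.60%

β_Kestrel = 0.523 × 41.07% / 20.58% = 1.0437
β_Dray = 0.863 × 54.72% / 20.58% = 2.2946
β_Calder = 0.138 × 31.11% / 20.58% = 0.2086
β_Sable = 0.709 × 52.41% / 20.58% = 1.8056
β_P = Σ w_i β_i = 0.27×1.0437 + 0.17×2.2946 + 0.38×0.2086 + 0.18×1.8056 = 1.0762
E(R_P) = R_f + β_P × MRP = 2.1% + 1.0762 × 7.9% = 10.60%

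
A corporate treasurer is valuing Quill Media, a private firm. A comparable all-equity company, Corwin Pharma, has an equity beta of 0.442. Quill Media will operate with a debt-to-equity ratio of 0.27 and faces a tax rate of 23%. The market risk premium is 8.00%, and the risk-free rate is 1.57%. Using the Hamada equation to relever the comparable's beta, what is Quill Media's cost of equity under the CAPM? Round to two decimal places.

β_L = β_U × [1 + (1 − t)(D/E)] = 0.442 × [1 + (1 − 0.23) × 0.27]
    = 0.442 × [1 + 0.77 × 0.27] = 0.442 × 1.2079 = 0.5339
E(R) = R_f + β_L × MRP = 1.57% + 0.5339 × 8.00% = 5.84%

5.84%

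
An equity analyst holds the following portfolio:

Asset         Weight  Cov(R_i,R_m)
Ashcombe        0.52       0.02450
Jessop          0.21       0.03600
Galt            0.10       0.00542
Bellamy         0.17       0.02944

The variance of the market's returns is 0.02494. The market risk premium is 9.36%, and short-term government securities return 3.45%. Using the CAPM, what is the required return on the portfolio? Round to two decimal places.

β_Ashcombe = 0.02450 / 0.02494 = 0.9824
β_Jessop = 0.03600 / 0.02494 = 1.4435
β_Galt = 0.00542 / 0.02494 = 0.2173
β_Bellamy = 0.02944 / 0.02494 = 1.1804
β_P = Σ w_i β_i = 0.52×0.9824 + 0.21×1.4435 + 0.10×0.2173 + 0.17×1.1804 = 1.0364
E(R_P) = R_f + β_P × MRP = 3.45% + 1.0364 × 9.36% = 13.15%

13.15%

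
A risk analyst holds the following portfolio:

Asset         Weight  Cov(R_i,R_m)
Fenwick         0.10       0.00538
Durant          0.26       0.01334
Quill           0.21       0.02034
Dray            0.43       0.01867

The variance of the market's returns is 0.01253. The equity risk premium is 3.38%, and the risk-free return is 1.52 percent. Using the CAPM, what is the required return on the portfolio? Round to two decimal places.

5.92%

β_Fenwick = 0.00538 / 0.01253 = 0.4294
β_Durant = 0.01334 / 0.01253 = 1.0646
β_Quill = 0.02034 / 0.01253 = 1.6233
β_Dray = 0.01867 / 0.01253 = 1.4900
β_P = Σ w_i β_i = 0.10×0.4294 + 0.26×1.0646 + 0.21×1.6233 + 0.43×1.4900 = 1.3013
E(R_P) = R_f + β_P × MRP = 1.52% + 1.3013 × 3.38% = 5.92%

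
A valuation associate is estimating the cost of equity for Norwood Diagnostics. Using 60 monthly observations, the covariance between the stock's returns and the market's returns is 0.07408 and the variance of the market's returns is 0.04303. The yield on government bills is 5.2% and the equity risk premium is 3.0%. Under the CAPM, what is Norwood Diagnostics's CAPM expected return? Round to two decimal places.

β = Cov(R_i, R_m) / Var(R_m) = 0.07408 / 0.04303 = 1.7216
E(R) = R_f + β × MRP = 5.2% + 1.7216 × 3.0% = 10.36%

10.36%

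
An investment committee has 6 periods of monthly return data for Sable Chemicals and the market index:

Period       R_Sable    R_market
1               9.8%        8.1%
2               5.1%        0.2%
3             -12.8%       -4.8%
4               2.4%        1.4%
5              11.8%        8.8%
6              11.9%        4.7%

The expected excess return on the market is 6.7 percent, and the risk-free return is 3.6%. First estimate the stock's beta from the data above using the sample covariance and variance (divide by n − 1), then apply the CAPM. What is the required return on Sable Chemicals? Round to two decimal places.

14.54%

Mean R_i = (9.8 + 5.1 − 12.8 + 2.4 + 11.8 + 11.9) / 6 = 4.7000%
Mean R_m = (8.1 + 0.2 − 4.8 + 1.4 + 8.8 + 4.7) / 6 = 3.0667%
Σ(R_i − R̄_i)(R_m − R̄_m) = 218.4900  ⇒  Cov = 218.4900 / 5 = 43.6980
Σ(R_m − R̄_m)² = 133.7533  ⇒  Var(R_m) = 133.7533 / 5 = 26.7507
β = Cov / Var(R_m) = 43.6980 / 26.7507 = 1.6335
E(R) = R_f + β × MRP = 3.6% + 1.6335 × 6.7% = 14.54%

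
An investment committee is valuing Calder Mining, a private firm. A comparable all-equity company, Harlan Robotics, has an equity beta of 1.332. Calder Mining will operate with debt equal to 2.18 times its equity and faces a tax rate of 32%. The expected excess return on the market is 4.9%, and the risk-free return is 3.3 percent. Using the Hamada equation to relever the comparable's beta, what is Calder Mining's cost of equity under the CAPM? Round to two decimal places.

19.50%

β_L = β_U × [1 + (1 − t)(D/E)] = 1.332 × [1 + (1 − 0.32) × 2.18]
    = 1.332 × [1 + 0.68 × 2.18] = 1.332 × 2.4824 = 3.3066
E(R) = R_f + β_L × MRP = 3.3% + 3.3066 × 4.9% = 19.50%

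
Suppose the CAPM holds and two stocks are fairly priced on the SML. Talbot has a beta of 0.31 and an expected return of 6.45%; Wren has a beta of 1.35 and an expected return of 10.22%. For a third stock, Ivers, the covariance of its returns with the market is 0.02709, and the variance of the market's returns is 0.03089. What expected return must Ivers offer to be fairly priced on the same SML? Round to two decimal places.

MRP = (10.22% − 6.45%) / (1.35 − 0.31) = 3.6250%
R_f = 6.45% − 0.31 × 3.6250% = 5.3263%
β_Ivers = Cov / Var(R_m) = 0.02709 / 0.03089 = 0.8770
E(R_Ivers) = R_f + β × MRP = 5.3263% + 0.8770 × 3.6250% = 8.51%

8.51%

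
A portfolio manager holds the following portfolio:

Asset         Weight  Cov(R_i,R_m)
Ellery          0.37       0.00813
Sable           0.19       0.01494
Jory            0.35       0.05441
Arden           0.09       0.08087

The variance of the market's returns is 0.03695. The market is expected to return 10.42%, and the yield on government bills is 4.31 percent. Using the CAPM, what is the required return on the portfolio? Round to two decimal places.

9.63%

β_Ellery = 0.00813 / 0.03695 = 0.2200
β_Sable = 0.01494 / 0.03695 = 0.4043
β_Jory = 0.05441 / 0.03695 = 1.4725
β_Arden = 0.08087 / 0.03695 = 2.1886
β_P = Σ w_i β_i = 0.37×0.2200 + 0.19×0.4043 + 0.35×1.4725 + 0.09×2.1886 = 0.8706
MRP = 10.42% − 4.31% = 6.11%
E(R_P) = R_f + β_P × MRP = 4.31% + 0.8706 × 6.11% = 9.63%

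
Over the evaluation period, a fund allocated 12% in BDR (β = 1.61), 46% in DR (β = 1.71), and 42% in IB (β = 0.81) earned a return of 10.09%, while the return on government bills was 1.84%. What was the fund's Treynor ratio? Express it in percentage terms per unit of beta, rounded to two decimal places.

6.25%

β_P = 0.12×1.61 + 0.46×1.71 + 0.42×0.81 = 1.3200
Treynor = (R_P − R_f) / β_P = (10.09% − 1.84%) / 1.3200 = 8.25% / 1.3200 = 6.25%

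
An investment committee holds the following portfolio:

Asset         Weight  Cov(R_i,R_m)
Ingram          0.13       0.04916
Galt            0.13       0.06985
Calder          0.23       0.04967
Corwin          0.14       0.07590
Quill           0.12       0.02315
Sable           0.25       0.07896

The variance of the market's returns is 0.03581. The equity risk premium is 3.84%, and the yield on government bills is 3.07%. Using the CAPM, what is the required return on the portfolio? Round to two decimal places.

9.51%

β_Ingram = 0.04916 / 0.03581 = 1.3728
β_Galt = 0.06985 / 0.03581 = 1.9506
β_Calder = 0.04967 / 0.03581 = 1.3870
β_Corwin = 0.07590 / 0.03581 = 2.1195
β_Quill = 0.02315 / 0.03581 = 0.6465
β_Sable = 0.07896 / 0.03581 = 2.2050
β_P = Σ w_i β_i = 0.13×1.3728 + 0.13×1.9506 + 0.23×1.3870 + 0.14×2.1195 + 0.12×0.6465 + 0.25×2.2050 = 1.6766
E(R_P) = R_f + β_P × MRP = 3.07% + 1.6766 × 3.84% = 9.51%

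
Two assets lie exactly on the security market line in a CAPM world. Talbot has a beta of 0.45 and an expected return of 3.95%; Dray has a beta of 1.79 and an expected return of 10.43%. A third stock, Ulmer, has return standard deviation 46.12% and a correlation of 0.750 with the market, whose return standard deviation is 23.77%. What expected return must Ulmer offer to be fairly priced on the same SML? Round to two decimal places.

8.81%

MRP = (10.43% − 3.95%) / (1.79 − 0.45) = 4.8358%
R_f = 3.95% − 0.45 × 4.8358% = 1.7739%
β_Ulmer = ρ·σ_i/σ_m = 0.750 × 46.12 / 23.77 = 1.4552
E(R_Ulmer) = R_f + β × MRP = 1.7739% + 1.4552 × 4.8358% = 8.81%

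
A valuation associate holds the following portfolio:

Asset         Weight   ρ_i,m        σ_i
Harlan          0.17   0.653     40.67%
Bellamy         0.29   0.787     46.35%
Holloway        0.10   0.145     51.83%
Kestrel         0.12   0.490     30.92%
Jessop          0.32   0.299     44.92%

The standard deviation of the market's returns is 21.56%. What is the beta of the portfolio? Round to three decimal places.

1.019

β_Harlan = 0.653 × 40.67% / 21.56% = 1.2318
β_Bellamy = 0.787 × 46.35% / 21.56% = 1.6919
β_Holloway = 0.145 × 51.83% / 21.56% = 0.3486
β_Kestrel = 0.490 × 30.92% / 21.56% = 0.7027
β_Jessop = 0.299 × 44.92% / 21.56% = 0.6230
β_P = Σ w_i β_i = 0.17×1.2318 + 0.29×1.6919 + 0.10×0.3486 + 0.12×0.7027 + 0.32×0.6230 = 1.0186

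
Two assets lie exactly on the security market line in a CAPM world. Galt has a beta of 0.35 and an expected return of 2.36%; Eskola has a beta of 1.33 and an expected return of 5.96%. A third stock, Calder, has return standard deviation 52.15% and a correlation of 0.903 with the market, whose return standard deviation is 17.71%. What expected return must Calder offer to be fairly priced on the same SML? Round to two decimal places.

MRP = (5.96% − 2.36%) / (1.33 − 0.35) = 3.6735%
R_f = 2.36% − 0.35 × 3.6735% = 1.0743%
β_Calder = ρ·σ_i/σ_m = 0.903 × 52.15 / 17.71 = 2.6590
E(R_Calder) = R_f + β × MRP = 1.0743% + 2.6590 × 3.6735% = 10.84%

10.84%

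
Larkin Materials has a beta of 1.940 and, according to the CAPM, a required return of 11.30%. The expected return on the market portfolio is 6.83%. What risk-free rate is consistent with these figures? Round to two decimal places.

E(R) = R_f + β(E(R_m) − R_f) = R_f(1 − β) + β·E(R_m)
11.30% = R_f × (1 − 1.940) + 1.940 × 6.83%
11.30% = R_f × -0.940 + 13.25020%
R_f = (11.30% − 13.25020%) / -0.940 = 2.07%

2.07%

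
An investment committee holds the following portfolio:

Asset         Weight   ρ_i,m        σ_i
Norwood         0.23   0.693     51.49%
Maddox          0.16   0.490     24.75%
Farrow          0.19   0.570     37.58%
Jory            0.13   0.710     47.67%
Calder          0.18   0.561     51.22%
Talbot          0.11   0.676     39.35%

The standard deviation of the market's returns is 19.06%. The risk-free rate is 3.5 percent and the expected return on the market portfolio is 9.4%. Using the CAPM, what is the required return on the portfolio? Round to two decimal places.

11.77%

β_Norwood = 0.693 × 51.49% / 19.06% = 1.8721
β_Maddox = 0.490 × 24.75% / 19.06% = 0.6363
β_Farrow = 0.570 × 37.58% / 19.06% = 1.1239
β_Jory = 0.710 × 47.67% / 19.06% = 1.7757
β_Calder = 0.561 × 51.22% / 19.06% = 1.5076
β_Talbot = 0.676 × 39.35% / 19.06% = 1.3956
β_P = Σ w_i β_i = 0.23×1.8721 + 0.16×0.6363 + 0.19×1.1239 + 0.13×1.7757 + 0.18×1.5076 + 0.11×1.3956 = 1.4017
MRP = 9.4% − 3.5% = 5.90%
E(R_P) = R_f + β_P × MRP = 3.5% + 1.4017 × 5.9% = 11.77%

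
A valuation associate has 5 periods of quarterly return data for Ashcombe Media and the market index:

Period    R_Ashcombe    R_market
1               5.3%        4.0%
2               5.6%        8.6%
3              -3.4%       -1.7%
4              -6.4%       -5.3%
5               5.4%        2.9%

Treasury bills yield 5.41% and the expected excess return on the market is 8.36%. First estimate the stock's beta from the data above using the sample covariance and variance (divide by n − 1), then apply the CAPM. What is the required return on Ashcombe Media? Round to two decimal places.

13.68%

Mean R_i = (5.3 + 5.6 − 3.4 − 6.4 + 5.4) / 5 = 1.3000%
Mean R_m = (4.0 + 8.6 − 1.7 − 5.3 + 2.9) / 5 = 1.7000%
Σ(R_i − R̄_i)(R_m − R̄_m) = 113.6700  ⇒  Cov = 113.6700 / 4 = 28.4175
Σ(R_m − R̄_m)² = 114.9000  ⇒  Var(R_m) = 114.9000 / 4 = 28.7250
β = Cov / Var(R_m) = 28.4175 / 28.7250 = 0.9893
E(R) = R_f + β × MRP = 5.41% + 0.9893 × 8.36% = 13.68%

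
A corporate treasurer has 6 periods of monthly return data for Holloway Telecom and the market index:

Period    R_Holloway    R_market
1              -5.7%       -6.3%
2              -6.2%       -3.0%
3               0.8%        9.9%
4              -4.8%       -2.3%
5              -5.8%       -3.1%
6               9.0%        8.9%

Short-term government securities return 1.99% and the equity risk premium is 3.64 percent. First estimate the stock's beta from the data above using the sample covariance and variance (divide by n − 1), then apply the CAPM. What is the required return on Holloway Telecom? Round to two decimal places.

Mean R_i = (-5.7 − 6.2 + 0.8 − 4.8 − 5.8 + 9.0) / 6 = -2.1167%
Mean R_m = (-6.3 − 3.0 + 9.9 − 2.3 − 3.1 + 8.9) / 6 = 0.6833%
Σ(R_i − R̄_i)(R_m − R̄_m) = 180.2283  ⇒  Cov = 180.2283 / 5 = 36.0457
Σ(R_m − R̄_m)² = 238.0083  ⇒  Var(R_m) = 238.0083 / 5 = 47.6017
β = Cov / Var(R_m) = 36.0457 / 47.6017 = 0.7572
E(R) = R_f + β × MRP = 1.99% + 0.7572 × 3.64% = 4.75%

4.75%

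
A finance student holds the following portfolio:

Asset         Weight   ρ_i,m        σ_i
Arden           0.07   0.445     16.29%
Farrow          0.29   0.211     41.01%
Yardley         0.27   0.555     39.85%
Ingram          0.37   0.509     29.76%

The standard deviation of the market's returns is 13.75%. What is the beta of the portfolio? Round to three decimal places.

β_Arden = 0.445 × 16.29% / 13.75% = 0.5272
β_Farrow = 0.211 × 41.01% / 13.75% = 0.6293
β_Yardley = 0.555 × 39.85% / 13.75% = 1.6085
β_Ingram = 0.509 × 29.76% / 13.75% = 1.1017
β_P = Σ w_i β_i = 0.07×0.5272 + 0.29×0.6293 + 0.27×1.6085 + 0.37×1.1017 = 1.0613

1.061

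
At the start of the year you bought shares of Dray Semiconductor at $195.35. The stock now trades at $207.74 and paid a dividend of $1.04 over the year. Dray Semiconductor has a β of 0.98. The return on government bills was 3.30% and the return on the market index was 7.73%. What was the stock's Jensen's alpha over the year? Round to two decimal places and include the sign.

Realised HPR = (P1 + D1 − P0) / P0 = (207.74 + 1.04 − 195.35) / 195.35 = 13.43 / 195.35 = 6.8748%
MRP = 7.73% − 3.30% = 4.43%
CAPM required = R_f + β·MRP = 3.30% + 0.98 × 4.43% = 7.6414%
α = realised − required = 6.8748% − 7.6414% = -0.77%

-0.77%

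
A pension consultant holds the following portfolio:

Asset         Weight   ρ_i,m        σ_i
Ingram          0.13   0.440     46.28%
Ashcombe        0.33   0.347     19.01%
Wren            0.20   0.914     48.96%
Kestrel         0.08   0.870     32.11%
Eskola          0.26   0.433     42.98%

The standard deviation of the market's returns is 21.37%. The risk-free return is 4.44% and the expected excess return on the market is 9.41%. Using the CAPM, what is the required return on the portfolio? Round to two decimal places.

β_Ingram = 0.440 × 46.28% / 21.37% = 0.9529
β_Ashcombe = 0.347 × 19.01% / 21.37% = 0.3087
β_Wren = 0.914 × 48.96% / 21.37% = 2.0940
β_Kestrel = 0.870 × 32.11% / 21.37% = 1.3072
β_Eskola = 0.433 × 42.98% / 21.37% = 0.8709
β_P = Σ w_i β_i = 0.13×0.9529 + 0.33×0.3087 + 0.20×2.0940 + 0.08×1.3072 + 0.26×0.8709 = 0.9756
E(R_P) = R_f + β_P × MRP = 4.44% + 0.9756 × 9.41% = 13.62%

13.62%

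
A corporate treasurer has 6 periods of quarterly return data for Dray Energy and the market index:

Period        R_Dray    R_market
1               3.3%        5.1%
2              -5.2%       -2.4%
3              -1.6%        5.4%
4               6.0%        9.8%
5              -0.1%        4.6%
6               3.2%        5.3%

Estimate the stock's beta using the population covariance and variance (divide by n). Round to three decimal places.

Mean R_i = (3.3 − 5.2 − 1.6 + 6.0 − 0.1 + 3.2) / 6 = 0.9333%
Mean R_m = (5.1 − 2.4 + 5.4 + 9.8 + 4.6 + 5.3) / 6 = 4.6333%
Σ(R_i − R̄_i)(R_m − R̄_m) = 70.0233  ⇒  Cov = 70.0233 / 6 = 11.6706
Σ(R_m − R̄_m)² = 77.4133  ⇒  Var(R_m) = 77.4133 / 6 = 12.9022
β = Cov / Var(R_m) = 11.6706 / 12.9022 = 0.9045

0.905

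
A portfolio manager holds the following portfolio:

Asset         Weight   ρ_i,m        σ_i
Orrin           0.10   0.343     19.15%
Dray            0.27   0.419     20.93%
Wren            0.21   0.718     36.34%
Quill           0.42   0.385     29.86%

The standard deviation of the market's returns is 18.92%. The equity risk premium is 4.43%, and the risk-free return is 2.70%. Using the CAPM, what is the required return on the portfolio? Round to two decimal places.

β_Orrin = 0.343 × 19.15% / 18.92% = 0.3472
β_Dray = 0.419 × 20.93% / 18.92% = 0.4635
β_Wren = 0.718 × 36.34% / 18.92% = 1.3791
β_Quill = 0.385 × 29.86% / 18.92% = 0.6076
β_P = Σ w_i β_i = 0.10×0.3472 + 0.27×0.4635 + 0.21×1.3791 + 0.42×0.6076 = 0.7047
E(R_P) = R_f + β_P × MRP = 2.70% + 0.7047 × 4.43% = 5.82%

5.82%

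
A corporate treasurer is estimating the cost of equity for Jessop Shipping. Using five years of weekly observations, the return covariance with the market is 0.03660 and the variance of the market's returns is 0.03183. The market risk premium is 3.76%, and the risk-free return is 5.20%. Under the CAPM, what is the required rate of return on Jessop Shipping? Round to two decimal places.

β = Cov(R_i, R_m) / Var(R_m) = 0.03660 / 0.03183 = 1.1499
E(R) = R_f + β × MRP = 5.20% + 1.1499 × 3.76% = 9.52%

9.52%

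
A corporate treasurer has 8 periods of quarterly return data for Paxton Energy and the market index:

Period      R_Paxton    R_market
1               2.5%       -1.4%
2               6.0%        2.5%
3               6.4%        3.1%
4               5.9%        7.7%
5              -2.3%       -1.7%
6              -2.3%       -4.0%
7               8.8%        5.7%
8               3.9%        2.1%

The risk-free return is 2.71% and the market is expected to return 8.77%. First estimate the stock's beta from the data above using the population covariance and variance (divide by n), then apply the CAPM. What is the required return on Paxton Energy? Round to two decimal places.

Mean R_i = (2.5 + 6.0 + 6.4 + 5.9 − 2.3 − 2.3 + 8.8 + 3.9) / 8 = 3.6125%
Mean R_m = (-1.4 + 2.5 + 3.1 + 7.7 − 1.7 − 4.0 + 5.7 + 2.1) / 8 = 1.7500%
Σ(R_i − R̄_i)(R_m − R̄_m) = 97.6550  ⇒  Cov = 97.6550 / 8 = 12.2069
Σ(R_m − R̄_m)² = 108.4000  ⇒  Var(R_m) = 108.4000 / 8 = 13.5500
β = Cov / Var(R_m) = 12.2069 / 13.5500 = 0.9009
MRP = 8.77% − 2.71% = 6.06%
E(R) = R_f + β × MRP = 2.71% + 0.9009 × 6.06% = 8.17%

8.17%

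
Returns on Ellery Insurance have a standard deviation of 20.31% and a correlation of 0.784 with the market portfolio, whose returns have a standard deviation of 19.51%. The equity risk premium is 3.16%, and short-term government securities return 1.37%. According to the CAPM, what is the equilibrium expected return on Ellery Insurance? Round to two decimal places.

3.95%

β = ρ × σ_i / σ_m = 0.784 × 20.31% / 19.51% = 0.8161
E(R) = 1.37% + 0.8161 × 3.16% = 3.95%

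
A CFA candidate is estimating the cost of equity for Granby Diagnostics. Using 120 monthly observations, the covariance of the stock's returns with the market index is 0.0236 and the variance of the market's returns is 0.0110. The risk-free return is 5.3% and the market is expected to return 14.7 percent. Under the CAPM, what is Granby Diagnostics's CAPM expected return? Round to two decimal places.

25.47%

β = Cov(R_i, R_m) / Var(R_m) = 0.0236 / 0.0110 = 2.1455
MRP = 14.7% − 5.3% = 9.40%
E(R) = R_f + β × MRP = 5.3% + 2.1455 × 9.4% = 25.47%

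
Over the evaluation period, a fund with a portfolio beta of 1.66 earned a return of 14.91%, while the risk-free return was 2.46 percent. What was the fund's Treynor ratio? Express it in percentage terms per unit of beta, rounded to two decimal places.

Treynor = (R_P − R_f) / β_P = (14.91% − 2.46%) / 1.6600 = 12.45% / 1.6600 = 7.50%

7.50%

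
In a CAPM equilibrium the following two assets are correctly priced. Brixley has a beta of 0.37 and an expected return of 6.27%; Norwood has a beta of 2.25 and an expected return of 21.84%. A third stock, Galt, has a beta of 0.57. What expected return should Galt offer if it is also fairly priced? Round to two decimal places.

7.93%

MRP (SML slope) = (21.84% − 6.27%) / (2.25 − 0.37) = 15.57% / 1.88 = 8.2819%
R_f (intercept) = 6.27% − 0.37 × 8.2819% = 3.2057%
E(R_Galt) = R_f + β × MRP = 3.2057% + 0.57 × 8.2819% = 7.93%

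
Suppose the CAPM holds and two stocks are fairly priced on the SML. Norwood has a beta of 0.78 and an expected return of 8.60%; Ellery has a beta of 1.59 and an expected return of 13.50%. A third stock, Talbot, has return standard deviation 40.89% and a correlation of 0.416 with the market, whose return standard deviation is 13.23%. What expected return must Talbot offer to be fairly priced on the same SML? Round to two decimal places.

MRP = (13.50% − 8.60%) / (1.59 − 0.78) = 6.0494%
R_f = 8.60% − 0.78 × 6.0494% = 3.8815%
β_Talbot = ρ·σ_i/σ_m = 0.416 × 40.89 / 13.23 = 1.2857
E(R_Talbot) = R_f + β × MRP = 3.8815% + 1.2857 × 6.0494% = 11.66%

11.66%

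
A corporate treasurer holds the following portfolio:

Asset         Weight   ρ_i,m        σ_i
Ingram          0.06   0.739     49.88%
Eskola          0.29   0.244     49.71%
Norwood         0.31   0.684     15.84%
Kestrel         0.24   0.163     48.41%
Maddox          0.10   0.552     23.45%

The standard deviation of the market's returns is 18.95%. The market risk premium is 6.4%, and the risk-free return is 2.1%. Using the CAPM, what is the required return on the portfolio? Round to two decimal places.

β_Ingram = 0.739 × 49.88% / 18.95% = 1.9452
β_Eskola = 0.244 × 49.71% / 18.95% = 0.6401
β_Norwood = 0.684 × 15.84% / 18.95% = 0.5717
β_Kestrel = 0.163 × 48.41% / 18.95% = 0.4164
β_Maddox = 0.552 × 23.45% / 18.95% = 0.6831
β_P = Σ w_i β_i = 0.06×1.9452 + 0.29×0.6401 + 0.31×0.5717 + 0.24×0.4164 + 0.10×0.6831 = 0.6478
E(R_P) = R_f + β_P × MRP = 2.1% + 0.6478 × 6.4% = 6.25%

6.25%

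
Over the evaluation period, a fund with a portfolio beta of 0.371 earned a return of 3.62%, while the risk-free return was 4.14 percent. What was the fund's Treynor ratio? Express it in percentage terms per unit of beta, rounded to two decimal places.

Treynor = (R_P − R_f) / β_P = (3.62% − 4.14%) / 0.3710 = -0.52% / 0.3710 = -1.40%

-1.40%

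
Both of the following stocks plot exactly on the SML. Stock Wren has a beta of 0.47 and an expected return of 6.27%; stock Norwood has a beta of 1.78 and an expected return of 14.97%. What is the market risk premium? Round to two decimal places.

6.64%

Both satisfy E(R) = R_f + β·MRP, so the slope of the SML is
MRP = (14.97% − 6.27%) / (1.78 − 0.47) = 8.70% / 1.31 = 6.6412%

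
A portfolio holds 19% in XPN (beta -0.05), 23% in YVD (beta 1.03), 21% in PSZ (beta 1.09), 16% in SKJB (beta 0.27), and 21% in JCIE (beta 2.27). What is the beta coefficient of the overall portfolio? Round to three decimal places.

β_P = Σ w_i β_i = 0.19×-0.05 + 0.23×1.03 + 0.21×1.09 + 0.16×0.27 + 0.21×2.27 = 0.9762

0.976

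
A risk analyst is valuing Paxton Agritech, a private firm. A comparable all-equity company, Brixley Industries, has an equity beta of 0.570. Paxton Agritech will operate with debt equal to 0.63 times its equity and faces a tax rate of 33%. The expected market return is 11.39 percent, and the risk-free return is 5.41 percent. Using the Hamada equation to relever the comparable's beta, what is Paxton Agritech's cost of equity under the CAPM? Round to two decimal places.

β_L = β_U × [1 + (1 − t)(D/E)] = 0.570 × [1 + (1 − 0.33) × 0.63]
    = 0.570 × [1 + 0.67 × 0.63] = 0.570 × 1.4221 = 0.8106
MRP = 11.39% − 5.41% = 5.98%
E(R) = R_f + β_L × MRP = 5.41% + 0.8106 × 5.98% = 10.26%

10.26%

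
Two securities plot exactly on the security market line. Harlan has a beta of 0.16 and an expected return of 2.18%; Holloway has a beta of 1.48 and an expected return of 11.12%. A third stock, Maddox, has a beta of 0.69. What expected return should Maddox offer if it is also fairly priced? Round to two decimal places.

MRP (SML slope) = (11.12% − 2.18%) / (1.48 − 0.16) = 8.94% / 1.32 = 6.7727%
R_f (intercept) = 2.18% − 0.16 × 6.7727% = 1.0964%
E(R_Maddox) = R_f + β × MRP = 1.0964% + 0.69 × 6.7727% = 5.77%

5.77%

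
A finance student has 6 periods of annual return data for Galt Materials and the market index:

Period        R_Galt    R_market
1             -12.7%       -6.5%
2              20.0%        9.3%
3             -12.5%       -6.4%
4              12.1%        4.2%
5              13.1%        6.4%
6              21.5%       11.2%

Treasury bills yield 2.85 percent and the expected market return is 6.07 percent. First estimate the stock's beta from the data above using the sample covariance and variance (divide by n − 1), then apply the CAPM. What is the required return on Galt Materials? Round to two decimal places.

Mean R_i = (-12.7 + 20.0 − 12.5 + 12.1 + 13.1 + 21.5) / 6 = 6.9167%
Mean R_m = (-6.5 + 9.3 − 6.4 + 4.2 + 6.4 + 11.2) / 6 = 3.0333%
Σ(R_i − R̄_i)(R_m − R̄_m) = 598.1267  ⇒  Cov = 598.1267 / 5 = 119.6253
Σ(R_m − R̄_m)² = 298.5333  ⇒  Var(R_m) = 298.5333 / 5 = 59.7067
β = Cov / Var(R_m) = 119.6253 / 59.7067 = 2.0035
MRP = 6.07% − 2.85% = 3.22%
E(R) = R_f + β × MRP = 2.85% + 2.0035 × 3.22% = 9.30%

9.30%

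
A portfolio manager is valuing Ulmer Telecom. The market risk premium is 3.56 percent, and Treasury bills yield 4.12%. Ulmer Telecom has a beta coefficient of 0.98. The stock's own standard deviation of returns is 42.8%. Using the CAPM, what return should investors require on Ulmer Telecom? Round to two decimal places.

E(R) = R_f + β × MRP = 4.12% + 0.98 × 3.56% = 7.61%

7.61%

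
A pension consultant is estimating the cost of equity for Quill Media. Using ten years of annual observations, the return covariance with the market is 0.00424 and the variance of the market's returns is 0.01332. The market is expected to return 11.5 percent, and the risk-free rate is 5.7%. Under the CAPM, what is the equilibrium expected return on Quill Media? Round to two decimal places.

7.55%

β = Cov(R_i, R_m) / Var(R_m) = 0.00424 / 0.01332 = 0.3183
MRP = 11.5% − 5.7% = 5.80%
E(R) = R_f + β × MRP = 5.7% + 0.3183 × 5.8% = 7.55%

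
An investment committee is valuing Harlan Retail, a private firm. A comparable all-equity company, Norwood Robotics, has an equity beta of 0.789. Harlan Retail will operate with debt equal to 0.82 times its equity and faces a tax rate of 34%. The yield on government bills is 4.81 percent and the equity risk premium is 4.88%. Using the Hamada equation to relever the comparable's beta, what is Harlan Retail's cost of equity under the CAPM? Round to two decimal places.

10.74%

β_L = β_U × [1 + (1 − t)(D/E)] = 0.789 × [1 + (1 − 0.34) × 0.82]
    = 0.789 × [1 + 0.66 × 0.82] = 0.789 × 1.5412 = 1.2160
E(R) = R_f + β_L × MRP = 4.81% + 1.2160 × 4.88% = 10.74%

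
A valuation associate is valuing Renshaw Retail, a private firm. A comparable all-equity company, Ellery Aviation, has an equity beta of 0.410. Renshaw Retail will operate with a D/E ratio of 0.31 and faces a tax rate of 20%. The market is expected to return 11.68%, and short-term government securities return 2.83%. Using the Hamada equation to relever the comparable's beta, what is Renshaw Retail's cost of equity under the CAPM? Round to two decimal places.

7.36%

β_L = β_U × [1 + (1 − t)(D/E)] = 0.410 × [1 + (1 − 0.20) × 0.31]
    = 0.410 × [1 + 0.80 × 0.31] = 0.410 × 1.2480 = 0.5117
MRP = 11.68% − 2.83% = 8.85%
E(R) = R_f + β_L × MRP = 2.83% + 0.5117 × 8.85% = 7.36%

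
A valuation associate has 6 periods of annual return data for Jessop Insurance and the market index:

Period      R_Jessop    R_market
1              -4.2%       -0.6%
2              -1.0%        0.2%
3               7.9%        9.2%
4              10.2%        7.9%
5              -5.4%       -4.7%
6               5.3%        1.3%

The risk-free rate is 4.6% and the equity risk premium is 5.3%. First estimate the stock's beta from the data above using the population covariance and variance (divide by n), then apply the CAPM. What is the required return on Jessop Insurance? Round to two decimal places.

Mean R_i = (-4.2 − 1.0 + 7.9 + 10.2 − 5.4 + 5.3) / 6 = 2.1333%
Mean R_m = (-0.6 + 0.2 + 9.2 + 7.9 − 4.7 + 1.3) / 6 = 2.2167%
Σ(R_i − R̄_i)(R_m − R̄_m) = 159.4767  ⇒  Cov = 159.4767 / 6 = 26.5795
Σ(R_m − R̄_m)² = 141.7483  ⇒  Var(R_m) = 141.7483 / 6 = 23.6247
β = Cov / Var(R_m) = 26.5795 / 23.6247 = 1.1251
E(R) = R_f + β × MRP = 4.6% + 1.1251 × 5.3% = 10.56%

10.56%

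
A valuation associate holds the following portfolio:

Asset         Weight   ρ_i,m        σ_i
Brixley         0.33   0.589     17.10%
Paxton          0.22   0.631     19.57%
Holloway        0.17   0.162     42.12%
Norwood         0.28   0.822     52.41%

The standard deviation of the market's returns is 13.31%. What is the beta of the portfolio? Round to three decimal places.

1.447

β_Brixley = 0.589 × 17.10% / 13.31% = 0.7567
β_Paxton = 0.631 × 19.57% / 13.31% = 0.9278
β_Holloway = 0.162 × 42.12% / 13.31% = 0.5127
β_Norwood = 0.822 × 52.41% / 13.31% = 3.2367
β_P = Σ w_i β_i = 0.33×0.7567 + 0.22×0.9278 + 0.17×0.5127 + 0.28×3.2367 = 1.4473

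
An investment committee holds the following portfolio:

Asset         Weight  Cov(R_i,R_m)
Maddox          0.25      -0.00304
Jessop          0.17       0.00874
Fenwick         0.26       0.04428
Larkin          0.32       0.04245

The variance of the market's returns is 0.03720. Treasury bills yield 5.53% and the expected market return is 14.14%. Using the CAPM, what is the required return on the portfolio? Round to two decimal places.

β_Maddox = -0.00304 / 0.03720 = -0.0817
β_Jessop = 0.00874 / 0.03720 = 0.2349
β_Fenwick = 0.04428 / 0.03720 = 1.1903
β_Larkin = 0.04245 / 0.03720 = 1.1411
β_P = Σ w_i β_i = 0.25×-0.0817 + 0.17×0.2349 + 0.26×1.1903 + 0.32×1.1411 = 0.6941
MRP = 14.14% − 5.53% = 8.61%
E(R_P) = R_f + β_P × MRP = 5.53% + 0.6941 × 8.61% = 11.51%

11.51%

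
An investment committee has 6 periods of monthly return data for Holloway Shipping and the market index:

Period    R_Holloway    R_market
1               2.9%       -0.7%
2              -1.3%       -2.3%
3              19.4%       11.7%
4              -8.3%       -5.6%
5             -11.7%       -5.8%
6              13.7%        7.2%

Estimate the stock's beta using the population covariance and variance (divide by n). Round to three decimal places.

Mean R_i = (2.9 − 1.3 + 19.4 − 8.3 − 11.7 + 13.7) / 6 = 2.4500%
Mean R_m = (-0.7 − 2.3 + 11.7 − 5.6 − 5.8 + 7.2) / 6 = 0.7500%
Σ(R_i − R̄_i)(R_m − R̄_m) = 429.8950  ⇒  Cov = 429.8950 / 6 = 71.6492
Σ(R_m − R̄_m)² = 256.1350  ⇒  Var(R_m) = 256.1350 / 6 = 42.6892
β = Cov / Var(R_m) = 71.6492 / 42.6892 = 1.6784

1.678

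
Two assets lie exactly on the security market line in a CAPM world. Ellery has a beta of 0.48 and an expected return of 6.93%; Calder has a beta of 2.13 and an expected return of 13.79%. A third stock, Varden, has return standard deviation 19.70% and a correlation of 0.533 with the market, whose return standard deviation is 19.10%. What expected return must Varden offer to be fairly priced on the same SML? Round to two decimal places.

MRP = (13.79% − 6.93%) / (2.13 − 0.48) = 4.1576%
R_f = 6.93% − 0.48 × 4.1576% = 4.9344%
β_Varden = ρ·σ_i/σ_m = 0.533 × 19.70 / 19.10 = 0.5497
E(R_Varden) = R_f + β × MRP = 4.9344% + 0.5497 × 4.1576% = 7.22%

7.22%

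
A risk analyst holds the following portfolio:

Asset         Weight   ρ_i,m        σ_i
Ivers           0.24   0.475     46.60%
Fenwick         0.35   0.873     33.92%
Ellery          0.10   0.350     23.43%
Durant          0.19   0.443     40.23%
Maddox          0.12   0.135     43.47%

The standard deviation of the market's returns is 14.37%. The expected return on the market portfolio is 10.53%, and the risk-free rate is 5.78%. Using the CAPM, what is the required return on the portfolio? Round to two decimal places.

12.59%

β_Ivers = 0.475 × 46.60% / 14.37% = 1.5404
β_Fenwick = 0.873 × 33.92% / 14.37% = 2.0607
β_Ellery = 0.350 × 23.43% / 14.37% = 0.5707
β_Durant = 0.443 × 40.23% / 14.37% = 1.2402
β_Maddox = 0.135 × 43.47% / 14.37% = 0.4084
β_P = Σ w_i β_i = 0.24×1.5404 + 0.35×2.0607 + 0.10×0.5707 + 0.19×1.2402 + 0.12×0.4084 = 1.4327
MRP = 10.53% − 5.78% = 4.75%
E(R_P) = R_f + β_P × MRP = 5.78% + 1.4327 × 4.75% = 12.59%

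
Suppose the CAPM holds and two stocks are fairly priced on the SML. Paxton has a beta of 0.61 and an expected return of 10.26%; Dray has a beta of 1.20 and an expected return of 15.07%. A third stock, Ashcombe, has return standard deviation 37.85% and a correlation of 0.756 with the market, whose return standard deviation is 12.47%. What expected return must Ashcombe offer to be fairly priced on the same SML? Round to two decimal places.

23.99%

MRP = (15.07% − 10.26%) / (1.20 − 0.61) = 8.1525%
R_f = 10.26% − 0.61 × 8.1525% = 5.2870%
β_Ashcombe = ρ·σ_i/σ_m = 0.756 × 37.85 / 12.47 = 2.2947
E(R_Ashcombe) = R_f + β × MRP = 5.2870% + 2.2947 × 8.1525% = 23.99%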